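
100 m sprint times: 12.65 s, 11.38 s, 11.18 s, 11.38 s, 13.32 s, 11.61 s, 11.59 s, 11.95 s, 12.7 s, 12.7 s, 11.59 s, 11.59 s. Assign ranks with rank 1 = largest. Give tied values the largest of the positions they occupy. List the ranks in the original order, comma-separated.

Sorted (descending): 13.32, 12.7, 12.7, 12.65, 11.95, 11.61, 11.59, 11.59, 11.59, 11.38, 11.38, 11.18
The 2 values of 12.7 occupy positions 2–3 → each gets rank 3.
The 3 values of 11.59 occupy positions 7–9 → each gets rank 9.
The 2 values of 11.38 occupy positions 10–11 → each gets rank 11.

4, 11, 12, 11, 1, 6, 9, 5, 3, 3, 9, 9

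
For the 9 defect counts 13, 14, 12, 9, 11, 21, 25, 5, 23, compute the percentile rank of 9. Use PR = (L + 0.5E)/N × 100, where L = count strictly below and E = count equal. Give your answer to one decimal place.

16.7

N = 9.
Strictly below 9: 1. Equal to 9: 1.
PR = (1 + 0.5·1)/9 × 100 = 16.7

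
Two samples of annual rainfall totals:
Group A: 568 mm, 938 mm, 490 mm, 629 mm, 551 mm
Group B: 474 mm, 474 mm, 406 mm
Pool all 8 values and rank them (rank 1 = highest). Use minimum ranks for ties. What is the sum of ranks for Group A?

15

Sorted (descending): 938, 629, 568, 551, 490, 474, 474, 406
The 2 values of 474 occupy positions 6–7 → each gets rank 6.
Group A values → pooled ranks: 568→3, 938→1, 490→5, 629→2, 551→4
Rank sum = 3 + 1 + 5 + 2 + 4 = 15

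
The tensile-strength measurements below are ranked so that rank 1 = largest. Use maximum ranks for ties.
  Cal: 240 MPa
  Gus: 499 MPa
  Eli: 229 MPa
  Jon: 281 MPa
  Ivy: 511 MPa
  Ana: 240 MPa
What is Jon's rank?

Sorted (descending): 511, 499, 281, 240, 240, 229
The 2 values of 240 occupy positions 4–5 → each gets rank 5.
Jon has value 281 MPa → rank 3.

3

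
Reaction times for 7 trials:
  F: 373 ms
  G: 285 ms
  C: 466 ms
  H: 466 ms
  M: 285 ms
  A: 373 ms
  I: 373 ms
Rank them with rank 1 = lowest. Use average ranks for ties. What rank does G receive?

1.5

Sorted (ascending): 285, 285, 373, 373, 373, 466, 466
The 2 values of 285 occupy positions 1–2 → average rank (1+2)/2 = 1.5.
The 3 values of 373 occupy positions 3–5 → average rank 4.
The 2 values of 466 occupy positions 6–7 → average rank (6+7)/2 = 6.5.
G has value 285 ms → rank 1.5.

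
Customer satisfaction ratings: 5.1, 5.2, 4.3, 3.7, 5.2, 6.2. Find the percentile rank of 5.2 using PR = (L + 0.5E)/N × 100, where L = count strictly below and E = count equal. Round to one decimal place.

66.7

N = 6.
Strictly below 5.2: 3. Equal to 5.2: 2.
PR = (3 + 0.5·2)/6 × 100 = 66.7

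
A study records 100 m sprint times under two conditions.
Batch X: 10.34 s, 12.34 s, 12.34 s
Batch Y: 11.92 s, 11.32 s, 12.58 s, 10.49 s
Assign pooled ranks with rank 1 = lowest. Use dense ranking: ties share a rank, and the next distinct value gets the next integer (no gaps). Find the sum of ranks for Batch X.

11

Sorted (ascending): 10.34, 10.49, 11.32, 11.92, 12.34, 12.34, 12.58
The 2 values of 12.34 share dense rank 5.
Remaining distinct values take the next consecutive integers.
Batch X values → pooled ranks: 10.34→1, 12.34→5, 12.34→5
Rank sum = 1 + 5 + 5 = 11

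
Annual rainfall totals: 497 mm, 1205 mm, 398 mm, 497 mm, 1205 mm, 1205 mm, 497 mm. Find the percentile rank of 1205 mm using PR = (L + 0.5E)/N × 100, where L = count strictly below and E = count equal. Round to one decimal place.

78.6

N = 7.
Strictly below 1205: 4. Equal to 1205: 3.
PR = (4 + 0.5·3)/7 × 100 = 78.6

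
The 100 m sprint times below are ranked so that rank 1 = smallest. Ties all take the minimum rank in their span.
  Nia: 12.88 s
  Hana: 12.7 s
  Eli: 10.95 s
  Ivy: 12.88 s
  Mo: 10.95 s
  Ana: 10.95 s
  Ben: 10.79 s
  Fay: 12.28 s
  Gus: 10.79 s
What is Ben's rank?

Sorted (ascending): 10.79, 10.79, 10.95, 10.95, 10.95, 12.28, 12.7, 12.88, 12.88
The 2 values of 10.79 occupy positions 1–2 → each gets rank 1.
The 3 values of 10.95 occupy positions 3–5 → each gets rank 3.
The 2 values of 12.88 occupy positions 8–9 → each gets rank 8.
Ben has value 10.79 s → rank 1.

1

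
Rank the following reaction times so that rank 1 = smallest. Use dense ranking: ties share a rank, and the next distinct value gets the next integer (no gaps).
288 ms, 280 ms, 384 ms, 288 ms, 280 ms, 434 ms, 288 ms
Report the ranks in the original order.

Sorted (ascending): 280, 280, 288, 288, 288, 384, 434
The 2 values of 280 share dense rank 1.
The 3 values of 288 share dense rank 2.
Remaining distinct values take the next consecutive integers.

2, 1, 3, 2, 1, 4, 2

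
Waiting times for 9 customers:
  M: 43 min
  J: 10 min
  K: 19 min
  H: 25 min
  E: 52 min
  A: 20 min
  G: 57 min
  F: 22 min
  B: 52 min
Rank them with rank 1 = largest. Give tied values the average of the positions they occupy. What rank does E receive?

Sorted (descending): 57, 52, 52, 43, 25, 22, 20, 19, 10
The 2 values of 52 occupy positions 2–3 → average rank (2+3)/2 = 2.5.
E has value 52 min → rank 2.5.

2.5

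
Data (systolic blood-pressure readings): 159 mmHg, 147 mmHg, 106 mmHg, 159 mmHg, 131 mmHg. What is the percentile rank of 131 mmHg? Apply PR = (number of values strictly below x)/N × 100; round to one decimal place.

20.0

N = 5.
Strictly below 131: 1. Equal to 131: 1.
PR = 1/5 × 100 = 20.0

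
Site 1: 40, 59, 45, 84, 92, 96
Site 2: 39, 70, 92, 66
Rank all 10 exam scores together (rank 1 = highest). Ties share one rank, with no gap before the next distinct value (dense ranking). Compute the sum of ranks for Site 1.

27

Sorted (descending): 96, 92, 92, 84, 70, 66, 59, 45, 40, 39
The 2 values of 92 share dense rank 2.
Remaining distinct values take the next consecutive integers.
Site 1 values → pooled ranks: 40→8, 59→6, 45→7, 84→3, 92→2, 96→1
Rank sum = 8 + 6 + 7 + 3 + 2 + 1 = 27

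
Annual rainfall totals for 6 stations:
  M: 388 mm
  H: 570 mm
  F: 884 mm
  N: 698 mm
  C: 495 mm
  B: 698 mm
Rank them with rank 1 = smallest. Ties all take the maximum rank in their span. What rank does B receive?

Sorted (ascending): 388, 495, 570, 698, 698, 884
The 2 values of 698 occupy positions 4–5 → each gets rank 5.
B has value 698 mm → rank 5.

5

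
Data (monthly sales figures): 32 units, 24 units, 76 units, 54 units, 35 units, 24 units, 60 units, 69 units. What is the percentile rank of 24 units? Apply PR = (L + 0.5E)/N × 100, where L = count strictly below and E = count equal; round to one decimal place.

N = 8.
Strictly below 24: 0. Equal to 24: 2.
PR = (0 + 0.5·2)/8 × 100 = 12.5

12.5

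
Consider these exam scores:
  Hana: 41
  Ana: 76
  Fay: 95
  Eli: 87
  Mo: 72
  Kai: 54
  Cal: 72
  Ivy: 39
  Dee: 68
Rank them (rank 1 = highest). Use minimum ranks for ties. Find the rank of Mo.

Sorted (descending): 95, 87, 76, 72, 72, 68, 54, 41, 39
The 2 values of 72 occupy positions 4–5 → each gets rank 4.
Mo has value 72 → rank 4.

4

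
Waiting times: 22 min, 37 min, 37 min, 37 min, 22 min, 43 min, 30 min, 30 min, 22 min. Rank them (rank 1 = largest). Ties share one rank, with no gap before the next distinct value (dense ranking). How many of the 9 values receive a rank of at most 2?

Sorted (descending): 43, 37, 37, 37, 30, 30, 22, 22, 22
The 3 values of 37 share dense rank 2.
The 2 values of 30 share dense rank 3.
The 3 values of 22 share dense rank 4.
Remaining distinct values take the next consecutive integers.
Ranks ≤ 2: {1, 2, 2, 2} → 4 values.

4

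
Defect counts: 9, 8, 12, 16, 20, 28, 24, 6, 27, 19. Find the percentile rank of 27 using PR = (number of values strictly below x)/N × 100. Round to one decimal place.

N = 10.
Strictly below 27: 8. Equal to 27: 1.
PR = 8/10 × 100 = 80.0

80.0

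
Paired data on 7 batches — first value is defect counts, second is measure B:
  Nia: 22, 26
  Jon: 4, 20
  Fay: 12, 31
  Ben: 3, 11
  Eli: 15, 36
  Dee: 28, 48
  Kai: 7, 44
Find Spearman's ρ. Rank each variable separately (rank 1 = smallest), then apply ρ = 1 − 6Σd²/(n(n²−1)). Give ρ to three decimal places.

Ranks of variable 1: 6, 2, 4, 1, 5, 7, 3
Ranks of variable 2: 3, 2, 4, 1, 5, 7, 6
d = r₁ − r₂: 3, 0, 0, 0, 0, 0, -3
d²: 9, 0, 0, 0, 0, 0, 9; Σd² = 18
ρ = 1 − 6·18/(7·48) = 1 − 108/336 = 0.679

0.679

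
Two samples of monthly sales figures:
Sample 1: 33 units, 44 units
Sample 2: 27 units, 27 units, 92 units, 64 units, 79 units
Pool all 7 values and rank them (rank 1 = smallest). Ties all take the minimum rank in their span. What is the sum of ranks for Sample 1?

7

Sorted (ascending): 27, 27, 33, 44, 64, 79, 92
The 2 values of 27 occupy positions 1–2 → each gets rank 1.
Sample 1 values → pooled ranks: 33→3, 44→4
Rank sum = 3 + 4 = 7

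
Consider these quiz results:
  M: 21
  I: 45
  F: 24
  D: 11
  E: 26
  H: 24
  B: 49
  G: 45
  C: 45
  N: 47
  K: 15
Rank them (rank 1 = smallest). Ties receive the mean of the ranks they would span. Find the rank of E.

Sorted (ascending): 11, 15, 21, 24, 24, 26, 45, 45, 45, 47, 49
The 2 values of 24 occupy positions 4–5 → average rank (4+5)/2 = 4.5.
The 3 values of 45 occupy positions 7–9 → average rank 8.
E has value 26 → rank 6.

6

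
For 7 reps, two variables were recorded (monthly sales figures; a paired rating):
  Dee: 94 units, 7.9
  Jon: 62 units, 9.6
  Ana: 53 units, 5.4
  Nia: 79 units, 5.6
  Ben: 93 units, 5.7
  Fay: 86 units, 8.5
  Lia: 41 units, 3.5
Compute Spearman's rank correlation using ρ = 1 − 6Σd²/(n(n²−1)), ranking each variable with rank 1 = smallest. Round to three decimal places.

Ranks of variable 1: 7, 3, 2, 4, 6, 5, 1
Ranks of variable 2: 5, 7, 2, 3, 4, 6, 1
d = r₁ − r₂: 2, -4, 0, 1, 2, -1, 0
d²: 4, 16, 0, 1, 4, 1, 0; Σd² = 26
ρ = 1 − 6·26/(7·48) = 1 − 156/336 = 0.536

0.536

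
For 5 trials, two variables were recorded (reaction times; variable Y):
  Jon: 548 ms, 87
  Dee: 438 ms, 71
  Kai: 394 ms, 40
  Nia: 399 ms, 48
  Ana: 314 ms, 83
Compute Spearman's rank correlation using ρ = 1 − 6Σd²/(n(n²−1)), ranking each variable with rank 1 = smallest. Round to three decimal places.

0.400

Ranks of variable 1: 5, 4, 2, 3, 1
Ranks of variable 2: 5, 3, 1, 2, 4
d = r₁ − r₂: 0, 1, 1, 1, -3
d²: 0, 1, 1, 1, 9; Σd² = 12
ρ = 1 − 6·12/(5·24) = 1 − 72/120 = 0.400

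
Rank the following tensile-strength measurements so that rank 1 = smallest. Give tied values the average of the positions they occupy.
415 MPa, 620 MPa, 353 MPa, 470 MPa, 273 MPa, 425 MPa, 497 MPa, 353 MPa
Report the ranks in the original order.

4, 8, 2.5, 6, 1, 5, 7, 2.5

Sorted (ascending): 273, 353, 353, 415, 425, 470, 497, 620
The 2 values of 353 occupy positions 2–3 → average rank (2+3)/2 = 2.5.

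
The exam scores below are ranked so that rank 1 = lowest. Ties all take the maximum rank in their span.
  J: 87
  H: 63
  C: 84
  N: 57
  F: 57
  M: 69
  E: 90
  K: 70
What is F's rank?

Sorted (ascending): 57, 57, 63, 69, 70, 84, 87, 90
The 2 values of 57 occupy positions 1–2 → each gets rank 2.
F has value 57 → rank 2.

2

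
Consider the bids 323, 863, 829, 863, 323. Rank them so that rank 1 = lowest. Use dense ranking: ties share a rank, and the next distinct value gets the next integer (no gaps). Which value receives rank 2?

Sorted (ascending): 323, 323, 829, 863, 863
The 2 values of 323 share dense rank 1.
The 2 values of 863 share dense rank 3.
Remaining distinct values take the next consecutive integers.
Rank 2 → value 829.

829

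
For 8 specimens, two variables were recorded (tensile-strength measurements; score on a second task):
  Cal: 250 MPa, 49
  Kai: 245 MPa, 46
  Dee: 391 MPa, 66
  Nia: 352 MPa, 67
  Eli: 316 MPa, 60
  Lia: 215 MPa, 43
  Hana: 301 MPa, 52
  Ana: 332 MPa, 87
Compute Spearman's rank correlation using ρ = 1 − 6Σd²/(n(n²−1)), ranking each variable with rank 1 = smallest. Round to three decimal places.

0.905

Ranks of variable 1: 3, 2, 8, 7, 5, 1, 4, 6
Ranks of variable 2: 3, 2, 6, 7, 5, 1, 4, 8
d = r₁ − r₂: 0, 0, 2, 0, 0, 0, 0, -2
d²: 0, 0, 4, 0, 0, 0, 0, 4; Σd² = 8
ρ = 1 − 6·8/(8·63) = 1 − 48/504 = 0.905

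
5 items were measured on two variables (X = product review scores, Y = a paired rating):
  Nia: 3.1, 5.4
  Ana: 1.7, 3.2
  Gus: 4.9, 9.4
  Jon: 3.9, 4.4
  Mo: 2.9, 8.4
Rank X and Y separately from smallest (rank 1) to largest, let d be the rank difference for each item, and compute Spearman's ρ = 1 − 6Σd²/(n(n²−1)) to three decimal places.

Ranks of variable 1: 3, 1, 5, 4, 2
Ranks of variable 2: 3, 1, 5, 2, 4
d = r₁ − r₂: 0, 0, 0, 2, -2
d²: 0, 0, 0, 4, 4; Σd² = 8
ρ = 1 − 6·8/(5·24) = 1 − 48/120 = 0.600

0.600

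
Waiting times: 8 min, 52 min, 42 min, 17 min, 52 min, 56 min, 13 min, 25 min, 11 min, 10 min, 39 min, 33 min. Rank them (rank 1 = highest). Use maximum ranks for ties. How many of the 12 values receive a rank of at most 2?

1

Sorted (descending): 56, 52, 52, 42, 39, 33, 25, 17, 13, 11, 10, 8
The 2 values of 52 occupy positions 2–3 → each gets rank 3.
Ranks ≤ 2: {1} → 1 value.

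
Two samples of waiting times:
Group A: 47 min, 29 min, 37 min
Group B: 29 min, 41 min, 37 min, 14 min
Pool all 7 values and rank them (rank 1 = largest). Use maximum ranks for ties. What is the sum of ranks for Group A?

Sorted (descending): 47, 41, 37, 37, 29, 29, 14
The 2 values of 37 occupy positions 3–4 → each gets rank 4.
The 2 values of 29 occupy positions 5–6 → each gets rank 6.
Group A values → pooled ranks: 47→1, 29→6, 37→4
Rank sum = 1 + 6 + 4 = 11

11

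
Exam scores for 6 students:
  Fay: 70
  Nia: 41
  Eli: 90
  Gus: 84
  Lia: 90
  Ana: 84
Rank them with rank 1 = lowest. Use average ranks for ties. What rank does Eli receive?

5.5

Sorted (ascending): 41, 70, 84, 84, 90, 90
The 2 values of 84 occupy positions 3–4 → average rank (3+4)/2 = 3.5.
The 2 values of 90 occupy positions 5–6 → average rank (5+6)/2 = 5.5.
Eli has value 90 → rank 5.5.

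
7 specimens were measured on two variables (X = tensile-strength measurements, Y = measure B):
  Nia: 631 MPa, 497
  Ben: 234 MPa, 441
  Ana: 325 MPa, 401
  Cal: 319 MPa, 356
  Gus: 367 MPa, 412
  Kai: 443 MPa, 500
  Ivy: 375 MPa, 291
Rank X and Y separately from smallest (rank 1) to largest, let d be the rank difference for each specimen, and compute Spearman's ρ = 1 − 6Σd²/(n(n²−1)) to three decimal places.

Ranks of variable 1: 7, 1, 3, 2, 4, 6, 5
Ranks of variable 2: 6, 5, 3, 2, 4, 7, 1
d = r₁ − r₂: 1, -4, 0, 0, 0, -1, 4
d²: 1, 16, 0, 0, 0, 1, 16; Σd² = 34
ρ = 1 − 6·34/(7·48) = 1 − 204/336 = 0.393

0.393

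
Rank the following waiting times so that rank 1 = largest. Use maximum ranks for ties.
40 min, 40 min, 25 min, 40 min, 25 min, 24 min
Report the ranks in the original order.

Sorted (descending): 40, 40, 40, 25, 25, 24
The 3 values of 40 occupy positions 1–3 → each gets rank 3.
The 2 values of 25 occupy positions 4–5 → each gets rank 5.

3, 3, 5, 3, 5, 6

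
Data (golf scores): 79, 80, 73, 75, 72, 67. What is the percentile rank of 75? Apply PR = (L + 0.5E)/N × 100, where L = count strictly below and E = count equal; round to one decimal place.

N = 6.
Strictly below 75: 3. Equal to 75: 1.
PR = (3 + 0.5·1)/6 × 100 = 58.3

58.3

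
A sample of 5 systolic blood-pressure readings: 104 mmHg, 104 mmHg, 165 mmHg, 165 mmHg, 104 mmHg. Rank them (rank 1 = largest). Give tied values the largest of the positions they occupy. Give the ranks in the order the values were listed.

Sorted (descending): 165, 165, 104, 104, 104
The 2 values of 165 occupy positions 1–2 → each gets rank 2.
The 3 values of 104 occupy positions 3–5 → each gets rank 5.

5, 5, 2, 2, 5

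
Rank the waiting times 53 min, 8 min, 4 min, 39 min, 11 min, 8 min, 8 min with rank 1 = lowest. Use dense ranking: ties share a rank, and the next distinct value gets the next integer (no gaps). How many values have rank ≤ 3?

Sorted (ascending): 4, 8, 8, 8, 11, 39, 53
The 3 values of 8 share dense rank 2.
Remaining distinct values take the next consecutive integers.
Ranks ≤ 3: {1, 2, 2, 2, 3} → 5 values.

5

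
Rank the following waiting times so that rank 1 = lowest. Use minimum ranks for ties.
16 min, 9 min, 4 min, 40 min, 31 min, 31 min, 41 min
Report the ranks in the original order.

Sorted (ascending): 4, 9, 16, 31, 31, 40, 41
The 2 values of 31 occupy positions 4–5 → each gets rank 4.

3, 2, 1, 6, 4, 4, 7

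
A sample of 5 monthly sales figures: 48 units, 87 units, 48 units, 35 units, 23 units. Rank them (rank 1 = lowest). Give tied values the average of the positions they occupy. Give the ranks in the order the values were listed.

3.5, 5, 3.5, 2, 1

Sorted (ascending): 23, 35, 48, 48, 87
The 2 values of 48 occupy positions 3–4 → average rank (3+4)/2 = 3.5.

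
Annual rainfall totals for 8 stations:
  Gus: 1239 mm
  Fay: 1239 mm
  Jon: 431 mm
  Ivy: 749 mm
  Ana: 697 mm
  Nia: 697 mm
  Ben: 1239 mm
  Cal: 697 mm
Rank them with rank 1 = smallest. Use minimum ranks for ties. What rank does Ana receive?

Sorted (ascending): 431, 697, 697, 697, 749, 1239, 1239, 1239
The 3 values of 697 occupy positions 2–4 → each gets rank 2.
The 3 values of 1239 occupy positions 6–8 → each gets rank 6.
Ana has value 697 mm → rank 2.

2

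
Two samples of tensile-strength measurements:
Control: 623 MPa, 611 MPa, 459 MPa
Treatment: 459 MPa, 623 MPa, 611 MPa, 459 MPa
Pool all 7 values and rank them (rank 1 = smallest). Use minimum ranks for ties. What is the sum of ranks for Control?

Sorted (ascending): 459, 459, 459, 611, 611, 623, 623
The 3 values of 459 occupy positions 1–3 → each gets rank 1.
The 2 values of 611 occupy positions 4–5 → each gets rank 4.
The 2 values of 623 occupy positions 6–7 → each gets rank 6.
Control values → pooled ranks: 623→6, 611→4, 459→1
Rank sum = 6 + 4 + 1 = 11

11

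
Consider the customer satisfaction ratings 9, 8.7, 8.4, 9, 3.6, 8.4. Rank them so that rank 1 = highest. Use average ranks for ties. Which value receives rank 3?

8.7

Sorted (descending): 9, 9, 8.7, 8.4, 8.4, 3.6
The 2 values of 9 occupy positions 1–2 → average rank (1+2)/2 = 1.5.
The 2 values of 8.4 occupy positions 4–5 → average rank (4+5)/2 = 4.5.
Rank 3 → value 8.7.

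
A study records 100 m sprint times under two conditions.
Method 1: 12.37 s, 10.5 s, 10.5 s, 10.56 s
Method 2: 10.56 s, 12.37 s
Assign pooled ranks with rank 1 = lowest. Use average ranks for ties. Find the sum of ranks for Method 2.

Sorted (ascending): 10.5, 10.5, 10.56, 10.56, 12.37, 12.37
The 2 values of 10.5 occupy positions 1–2 → average rank (1+2)/2 = 1.5.
The 2 values of 10.56 occupy positions 3–4 → average rank (3+4)/2 = 3.5.
The 2 values of 12.37 occupy positions 5–6 → average rank (5+6)/2 = 5.5.
Method 2 values → pooled ranks: 10.56→3.5, 12.37→5.5
Rank sum = 3.5 + 5.5 = 9

9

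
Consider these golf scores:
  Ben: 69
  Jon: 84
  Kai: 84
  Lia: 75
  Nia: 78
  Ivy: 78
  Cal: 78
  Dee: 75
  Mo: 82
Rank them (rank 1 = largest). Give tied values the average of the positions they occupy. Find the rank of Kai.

Sorted (descending): 84, 84, 82, 78, 78, 78, 75, 75, 69
The 2 values of 84 occupy positions 1–2 → average rank (1+2)/2 = 1.5.
The 3 values of 78 occupy positions 4–6 → average rank 5.
The 2 values of 75 occupy positions 7–8 → average rank (7+8)/2 = 7.5.
Kai has value 84 → rank 1.5.

1.5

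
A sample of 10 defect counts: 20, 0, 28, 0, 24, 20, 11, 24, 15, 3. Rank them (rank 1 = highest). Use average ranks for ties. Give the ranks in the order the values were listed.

4.5, 9.5, 1, 9.5, 2.5, 4.5, 7, 2.5, 6, 8

Sorted (descending): 28, 24, 24, 20, 20, 15, 11, 3, 0, 0
The 2 values of 24 occupy positions 2–3 → average rank (2+3)/2 = 2.5.
The 2 values of 20 occupy positions 4–5 → average rank (4+5)/2 = 4.5.
The 2 values of 0 occupy positions 9–10 → average rank (9+10)/2 = 9.5.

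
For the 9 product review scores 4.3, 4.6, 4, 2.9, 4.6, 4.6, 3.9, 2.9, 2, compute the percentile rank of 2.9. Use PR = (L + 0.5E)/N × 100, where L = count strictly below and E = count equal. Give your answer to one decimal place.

22.2

N = 9.
Strictly below 2.9: 1. Equal to 2.9: 2.
PR = (1 + 0.5·2)/9 × 100 = 22.2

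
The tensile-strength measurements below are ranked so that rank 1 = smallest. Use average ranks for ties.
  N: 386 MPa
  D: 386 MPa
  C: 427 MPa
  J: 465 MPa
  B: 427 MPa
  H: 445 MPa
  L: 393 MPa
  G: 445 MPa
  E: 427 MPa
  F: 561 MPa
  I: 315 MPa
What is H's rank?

Sorted (ascending): 315, 386, 386, 393, 427, 427, 427, 445, 445, 465, 561
The 2 values of 386 occupy positions 2–3 → average rank (2+3)/2 = 2.5.
The 3 values of 427 occupy positions 5–7 → average rank 6.
The 2 values of 445 occupy positions 8–9 → average rank (8+9)/2 = 8.5.
H has value 445 MPa → rank 8.5.

8.5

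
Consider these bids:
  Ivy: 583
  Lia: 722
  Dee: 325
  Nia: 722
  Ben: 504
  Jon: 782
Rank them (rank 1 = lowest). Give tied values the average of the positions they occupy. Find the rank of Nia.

Sorted (ascending): 325, 504, 583, 722, 722, 782
The 2 values of 722 occupy positions 4–5 → average rank (4+5)/2 = 4.5.
Nia has value 722 → rank 4.5.

4.5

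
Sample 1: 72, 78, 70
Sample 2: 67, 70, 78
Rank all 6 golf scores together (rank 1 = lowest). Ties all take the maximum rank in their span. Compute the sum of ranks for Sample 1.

13

Sorted (ascending): 67, 70, 70, 72, 78, 78
The 2 values of 70 occupy positions 2–3 → each gets rank 3.
The 2 values of 78 occupy positions 5–6 → each gets rank 6.
Sample 1 values → pooled ranks: 72→4, 78→6, 70→3
Rank sum = 4 + 6 + 3 = 13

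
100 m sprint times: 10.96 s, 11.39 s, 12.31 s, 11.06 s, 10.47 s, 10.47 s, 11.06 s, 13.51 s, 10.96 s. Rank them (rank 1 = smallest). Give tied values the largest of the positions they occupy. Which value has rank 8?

12.31

Sorted (ascending): 10.47, 10.47, 10.96, 10.96, 11.06, 11.06, 11.39, 12.31, 13.51
The 2 values of 10.47 occupy positions 1–2 → each gets rank 2.
The 2 values of 10.96 occupy positions 3–4 → each gets rank 4.
The 2 values of 11.06 occupy positions 5–6 → each gets rank 6.
Rank 8 → value 12.31.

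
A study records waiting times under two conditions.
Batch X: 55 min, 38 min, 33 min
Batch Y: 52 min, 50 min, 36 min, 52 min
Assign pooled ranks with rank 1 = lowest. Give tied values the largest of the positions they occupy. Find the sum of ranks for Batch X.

Sorted (ascending): 33, 36, 38, 50, 52, 52, 55
The 2 values of 52 occupy positions 5–6 → each gets rank 6.
Batch X values → pooled ranks: 55→7, 38→3, 33→1
Rank sum = 7 + 3 + 1 = 11

11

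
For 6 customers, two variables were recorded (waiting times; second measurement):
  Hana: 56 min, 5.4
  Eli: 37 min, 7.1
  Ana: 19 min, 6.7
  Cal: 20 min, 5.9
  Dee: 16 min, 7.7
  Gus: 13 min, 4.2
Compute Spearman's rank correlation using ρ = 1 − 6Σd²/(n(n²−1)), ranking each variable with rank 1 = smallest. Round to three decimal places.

Ranks of variable 1: 6, 5, 3, 4, 2, 1
Ranks of variable 2: 2, 5, 4, 3, 6, 1
d = r₁ − r₂: 4, 0, -1, 1, -4, 0
d²: 16, 0, 1, 1, 16, 0; Σd² = 34
ρ = 1 − 6·34/(6·35) = 1 − 204/210 = 0.029

0.029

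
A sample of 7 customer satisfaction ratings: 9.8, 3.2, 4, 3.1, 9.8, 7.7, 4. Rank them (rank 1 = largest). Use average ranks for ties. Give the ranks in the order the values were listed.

Sorted (descending): 9.8, 9.8, 7.7, 4, 4, 3.2, 3.1
The 2 values of 9.8 occupy positions 1–2 → average rank (1+2)/2 = 1.5.
The 2 values of 4 occupy positions 4–5 → average rank (4+5)/2 = 4.5.

1.5, 6, 4.5, 7, 1.5, 3, 4.5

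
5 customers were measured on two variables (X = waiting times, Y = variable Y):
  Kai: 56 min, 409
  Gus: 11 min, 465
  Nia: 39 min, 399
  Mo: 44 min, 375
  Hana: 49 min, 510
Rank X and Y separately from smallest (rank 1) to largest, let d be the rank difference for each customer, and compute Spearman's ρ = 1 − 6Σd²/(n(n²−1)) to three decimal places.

0.100

Ranks of variable 1: 5, 1, 2, 3, 4
Ranks of variable 2: 3, 4, 2, 1, 5
d = r₁ − r₂: 2, -3, 0, 2, -1
d²: 4, 9, 0, 4, 1; Σd² = 18
ρ = 1 − 6·18/(5·24) = 1 − 108/120 = 0.100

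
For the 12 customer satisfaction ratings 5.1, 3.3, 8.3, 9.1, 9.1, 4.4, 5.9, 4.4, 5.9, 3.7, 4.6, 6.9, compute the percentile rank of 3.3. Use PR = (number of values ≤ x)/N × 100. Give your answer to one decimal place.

8.3

N = 12.
Strictly below 3.3: 0. Equal to 3.3: 1.
PR = 1/12 × 100 = 8.3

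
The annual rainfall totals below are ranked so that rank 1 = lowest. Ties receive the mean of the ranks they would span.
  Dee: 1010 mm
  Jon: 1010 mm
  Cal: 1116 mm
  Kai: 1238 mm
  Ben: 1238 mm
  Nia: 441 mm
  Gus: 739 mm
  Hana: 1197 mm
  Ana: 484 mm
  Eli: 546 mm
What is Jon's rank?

5.5

Sorted (ascending): 441, 484, 546, 739, 1010, 1010, 1116, 1197, 1238, 1238
The 2 values of 1010 occupy positions 5–6 → average rank (5+6)/2 = 5.5.
The 2 values of 1238 occupy positions 9–10 → average rank (9+10)/2 = 9.5.
Jon has value 1010 mm → rank 5.5.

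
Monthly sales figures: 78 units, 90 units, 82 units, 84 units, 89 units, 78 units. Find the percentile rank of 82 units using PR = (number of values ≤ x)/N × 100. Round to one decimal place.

N = 6.
Strictly below 82: 2. Equal to 82: 1.
PR = 3/6 × 100 = 50.0

50.0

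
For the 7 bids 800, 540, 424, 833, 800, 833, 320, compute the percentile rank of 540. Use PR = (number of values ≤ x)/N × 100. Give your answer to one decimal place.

N = 7.
Strictly below 540: 2. Equal to 540: 1.
PR = 3/7 × 100 = 42.9

42.9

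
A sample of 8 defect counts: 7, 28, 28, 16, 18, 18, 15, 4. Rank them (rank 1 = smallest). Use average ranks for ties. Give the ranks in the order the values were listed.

Sorted (ascending): 4, 7, 15, 16, 18, 18, 28, 28
The 2 values of 18 occupy positions 5–6 → average rank (5+6)/2 = 5.5.
The 2 values of 28 occupy positions 7–8 → average rank (7+8)/2 = 7.5.

2, 7.5, 7.5, 4, 5.5, 5.5, 3, 1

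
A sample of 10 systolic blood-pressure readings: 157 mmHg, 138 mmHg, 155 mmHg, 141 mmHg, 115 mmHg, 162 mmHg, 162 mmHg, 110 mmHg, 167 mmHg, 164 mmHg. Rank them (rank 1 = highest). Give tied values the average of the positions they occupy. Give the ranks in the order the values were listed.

Sorted (descending): 167, 164, 162, 162, 157, 155, 141, 138, 115, 110
The 2 values of 162 occupy positions 3–4 → average rank (3+4)/2 = 3.5.

5, 8, 6, 7, 9, 3.5, 3.5, 10, 1, 2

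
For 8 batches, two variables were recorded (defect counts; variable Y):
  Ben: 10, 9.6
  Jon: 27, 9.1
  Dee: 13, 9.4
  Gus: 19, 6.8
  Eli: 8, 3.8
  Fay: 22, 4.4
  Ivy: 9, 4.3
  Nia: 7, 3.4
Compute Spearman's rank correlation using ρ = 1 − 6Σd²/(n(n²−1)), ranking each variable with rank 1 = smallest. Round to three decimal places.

0.595

Ranks of variable 1: 4, 8, 5, 6, 2, 7, 3, 1
Ranks of variable 2: 8, 6, 7, 5, 2, 4, 3, 1
d = r₁ − r₂: -4, 2, -2, 1, 0, 3, 0, 0
d²: 16, 4, 4, 1, 0, 9, 0, 0; Σd² = 34
ρ = 1 − 6·34/(8·63) = 1 − 204/504 = 0.595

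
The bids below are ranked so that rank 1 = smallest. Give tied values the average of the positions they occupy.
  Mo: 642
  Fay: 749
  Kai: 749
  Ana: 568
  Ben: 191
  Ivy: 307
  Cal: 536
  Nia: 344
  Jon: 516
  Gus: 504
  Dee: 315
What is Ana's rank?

8

Sorted (ascending): 191, 307, 315, 344, 504, 516, 536, 568, 642, 749, 749
The 2 values of 749 occupy positions 10–11 → average rank (10+11)/2 = 10.5.
Ana has value 568 → rank 8.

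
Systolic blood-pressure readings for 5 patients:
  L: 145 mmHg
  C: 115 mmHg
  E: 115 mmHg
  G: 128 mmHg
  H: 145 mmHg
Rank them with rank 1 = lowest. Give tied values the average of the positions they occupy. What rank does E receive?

Sorted (ascending): 115, 115, 128, 145, 145
The 2 values of 115 occupy positions 1–2 → average rank (1+2)/2 = 1.5.
The 2 values of 145 occupy positions 4–5 → average rank (4+5)/2 = 4.5.
E has value 115 mmHg → rank 1.5.

1.5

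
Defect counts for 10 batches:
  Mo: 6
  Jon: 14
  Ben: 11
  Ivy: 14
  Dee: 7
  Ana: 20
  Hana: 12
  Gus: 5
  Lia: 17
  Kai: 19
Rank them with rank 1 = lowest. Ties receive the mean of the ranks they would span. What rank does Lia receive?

8

Sorted (ascending): 5, 6, 7, 11, 12, 14, 14, 17, 19, 20
The 2 values of 14 occupy positions 6–7 → average rank (6+7)/2 = 6.5.
Lia has value 17 → rank 8.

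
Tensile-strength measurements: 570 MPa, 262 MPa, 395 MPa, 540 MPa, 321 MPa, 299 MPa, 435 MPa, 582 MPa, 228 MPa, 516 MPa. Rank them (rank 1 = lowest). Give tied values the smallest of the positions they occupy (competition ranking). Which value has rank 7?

Sorted (ascending): 228, 262, 299, 321, 395, 435, 516, 540, 570, 582
No ties — each value takes its position as its rank.
Rank 7 → value 516.

516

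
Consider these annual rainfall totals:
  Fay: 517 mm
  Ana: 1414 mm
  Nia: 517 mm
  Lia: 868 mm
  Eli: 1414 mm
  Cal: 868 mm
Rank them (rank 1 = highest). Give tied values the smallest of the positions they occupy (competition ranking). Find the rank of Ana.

1

Sorted (descending): 1414, 1414, 868, 868, 517, 517
The 2 values of 1414 occupy positions 1–2 → each gets rank 1.
The 2 values of 868 occupy positions 3–4 → each gets rank 3.
The 2 values of 517 occupy positions 5–6 → each gets rank 5.
Ana has value 1414 mm → rank 1.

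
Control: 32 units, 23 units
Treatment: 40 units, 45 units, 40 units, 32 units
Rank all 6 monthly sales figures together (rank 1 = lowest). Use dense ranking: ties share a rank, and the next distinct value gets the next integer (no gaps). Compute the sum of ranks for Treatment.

12

Sorted (ascending): 23, 32, 32, 40, 40, 45
The 2 values of 32 share dense rank 2.
The 2 values of 40 share dense rank 3.
Remaining distinct values take the next consecutive integers.
Treatment values → pooled ranks: 40→3, 45→4, 40→3, 32→2
Rank sum = 3 + 4 + 3 + 2 = 12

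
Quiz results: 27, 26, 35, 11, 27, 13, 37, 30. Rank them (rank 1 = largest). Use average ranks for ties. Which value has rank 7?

13

Sorted (descending): 37, 35, 30, 27, 27, 26, 13, 11
The 2 values of 27 occupy positions 4–5 → average rank (4+5)/2 = 4.5.
Rank 7 → value 13.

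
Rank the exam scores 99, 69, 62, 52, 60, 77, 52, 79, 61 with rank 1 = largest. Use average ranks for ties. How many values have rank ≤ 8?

Sorted (descending): 99, 79, 77, 69, 62, 61, 60, 52, 52
The 2 values of 52 occupy positions 8–9 → average rank (8+9)/2 = 8.5.
Ranks ≤ 8: {1, 2, 3, 4, 5, 6, 7} → 7 values.

7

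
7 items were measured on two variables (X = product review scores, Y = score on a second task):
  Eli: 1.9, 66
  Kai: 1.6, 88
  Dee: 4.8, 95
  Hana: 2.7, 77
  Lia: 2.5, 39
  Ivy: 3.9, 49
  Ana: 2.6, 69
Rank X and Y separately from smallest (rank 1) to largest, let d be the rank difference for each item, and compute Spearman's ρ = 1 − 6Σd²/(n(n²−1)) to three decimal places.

Ranks of variable 1: 2, 1, 7, 5, 3, 6, 4
Ranks of variable 2: 3, 6, 7, 5, 1, 2, 4
d = r₁ − r₂: -1, -5, 0, 0, 2, 4, 0
d²: 1, 25, 0, 0, 4, 16, 0; Σd² = 46
ρ = 1 − 6·46/(7·48) = 1 − 276/336 = 0.179

0.179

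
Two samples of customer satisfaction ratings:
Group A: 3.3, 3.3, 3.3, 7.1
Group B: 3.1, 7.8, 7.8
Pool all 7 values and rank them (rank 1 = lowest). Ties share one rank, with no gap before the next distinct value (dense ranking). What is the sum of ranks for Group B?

Sorted (ascending): 3.1, 3.3, 3.3, 3.3, 7.1, 7.8, 7.8
The 3 values of 3.3 share dense rank 2.
The 2 values of 7.8 share dense rank 4.
Remaining distinct values take the next consecutive integers.
Group B values → pooled ranks: 3.1→1, 7.8→4, 7.8→4
Rank sum = 1 + 4 + 4 = 9

9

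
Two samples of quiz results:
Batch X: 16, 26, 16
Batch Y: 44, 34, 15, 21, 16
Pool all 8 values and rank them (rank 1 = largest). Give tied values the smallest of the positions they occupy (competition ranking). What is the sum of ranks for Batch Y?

20

Sorted (descending): 44, 34, 26, 21, 16, 16, 16, 15
The 3 values of 16 occupy positions 5–7 → each gets rank 5.
Batch Y values → pooled ranks: 44→1, 34→2, 15→8, 21→4, 16→5
Rank sum = 1 + 2 + 8 + 4 + 5 = 20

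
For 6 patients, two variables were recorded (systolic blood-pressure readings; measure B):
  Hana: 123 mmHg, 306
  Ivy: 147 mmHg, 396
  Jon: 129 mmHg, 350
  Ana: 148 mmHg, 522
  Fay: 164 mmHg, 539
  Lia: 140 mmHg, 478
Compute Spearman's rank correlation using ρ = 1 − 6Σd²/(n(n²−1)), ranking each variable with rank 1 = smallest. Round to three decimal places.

0.943

Ranks of variable 1: 1, 4, 2, 5, 6, 3
Ranks of variable 2: 1, 3, 2, 5, 6, 4
d = r₁ − r₂: 0, 1, 0, 0, 0, -1
d²: 0, 1, 0, 0, 0, 1; Σd² = 2
ρ = 1 − 6·2/(6·35) = 1 − 12/210 = 0.943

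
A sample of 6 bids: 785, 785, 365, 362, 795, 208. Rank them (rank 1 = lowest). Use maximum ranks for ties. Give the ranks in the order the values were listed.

5, 5, 3, 2, 6, 1

Sorted (ascending): 208, 362, 365, 785, 785, 795
The 2 values of 785 occupy positions 4–5 → each gets rank 5.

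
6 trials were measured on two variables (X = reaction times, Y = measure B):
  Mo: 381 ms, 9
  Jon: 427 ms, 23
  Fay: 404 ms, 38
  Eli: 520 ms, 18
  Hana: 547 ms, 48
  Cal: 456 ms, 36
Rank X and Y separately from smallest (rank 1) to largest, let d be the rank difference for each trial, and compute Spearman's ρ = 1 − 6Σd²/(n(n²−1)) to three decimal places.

Ranks of variable 1: 1, 3, 2, 5, 6, 4
Ranks of variable 2: 1, 3, 5, 2, 6, 4
d = r₁ − r₂: 0, 0, -3, 3, 0, 0
d²: 0, 0, 9, 9, 0, 0; Σd² = 18
ρ = 1 − 6·18/(6·35) = 1 − 108/210 = 0.486

0.486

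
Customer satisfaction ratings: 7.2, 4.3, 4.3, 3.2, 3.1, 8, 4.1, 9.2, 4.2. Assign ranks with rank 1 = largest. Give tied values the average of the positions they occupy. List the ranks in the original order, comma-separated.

3, 4.5, 4.5, 8, 9, 2, 7, 1, 6

Sorted (descending): 9.2, 8, 7.2, 4.3, 4.3, 4.2, 4.1, 3.2, 3.1
The 2 values of 4.3 occupy positions 4–5 → average rank (4+5)/2 = 4.5.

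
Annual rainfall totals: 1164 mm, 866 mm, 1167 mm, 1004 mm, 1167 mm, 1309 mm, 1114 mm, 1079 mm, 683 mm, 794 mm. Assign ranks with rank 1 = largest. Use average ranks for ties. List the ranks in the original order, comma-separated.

Sorted (descending): 1309, 1167, 1167, 1164, 1114, 1079, 1004, 866, 794, 683
The 2 values of 1167 occupy positions 2–3 → average rank (2+3)/2 = 2.5.

4, 8, 2.5, 7, 2.5, 1, 5, 6, 10, 9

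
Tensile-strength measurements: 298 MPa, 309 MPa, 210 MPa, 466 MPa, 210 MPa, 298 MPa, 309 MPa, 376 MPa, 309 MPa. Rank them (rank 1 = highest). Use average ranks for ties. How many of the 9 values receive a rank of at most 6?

5

Sorted (descending): 466, 376, 309, 309, 309, 298, 298, 210, 210
The 3 values of 309 occupy positions 3–5 → average rank 4.
The 2 values of 298 occupy positions 6–7 → average rank (6+7)/2 = 6.5.
The 2 values of 210 occupy positions 8–9 → average rank (8+9)/2 = 8.5.
Ranks ≤ 6: {1, 2, 4, 4, 4} → 5 values.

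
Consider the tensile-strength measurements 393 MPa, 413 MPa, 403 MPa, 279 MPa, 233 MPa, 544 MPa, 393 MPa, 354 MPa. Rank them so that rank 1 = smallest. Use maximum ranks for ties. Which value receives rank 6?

403

Sorted (ascending): 233, 279, 354, 393, 393, 403, 413, 544
The 2 values of 393 occupy positions 4–5 → each gets rank 5.
Rank 6 → value 403.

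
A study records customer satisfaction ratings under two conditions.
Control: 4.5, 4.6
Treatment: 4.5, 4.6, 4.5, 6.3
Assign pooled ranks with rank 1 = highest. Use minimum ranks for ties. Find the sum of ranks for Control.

6

Sorted (descending): 6.3, 4.6, 4.6, 4.5, 4.5, 4.5
The 2 values of 4.6 occupy positions 2–3 → each gets rank 2.
The 3 values of 4.5 occupy positions 4–6 → each gets rank 4.
Control values → pooled ranks: 4.5→4, 4.6→2
Rank sum = 4 + 2 = 6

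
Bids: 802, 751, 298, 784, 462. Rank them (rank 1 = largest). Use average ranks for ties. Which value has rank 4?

Sorted (descending): 802, 784, 751, 462, 298
No ties — each value takes its position as its rank.
Rank 4 → value 462.

462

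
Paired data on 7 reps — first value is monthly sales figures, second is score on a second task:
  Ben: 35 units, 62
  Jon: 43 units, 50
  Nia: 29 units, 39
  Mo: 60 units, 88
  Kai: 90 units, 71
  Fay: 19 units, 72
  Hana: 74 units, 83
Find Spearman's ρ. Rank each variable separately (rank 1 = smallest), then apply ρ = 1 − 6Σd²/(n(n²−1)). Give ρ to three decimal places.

Ranks of variable 1: 3, 4, 2, 5, 7, 1, 6
Ranks of variable 2: 3, 2, 1, 7, 4, 5, 6
d = r₁ − r₂: 0, 2, 1, -2, 3, -4, 0
d²: 0, 4, 1, 4, 9, 16, 0; Σd² = 34
ρ = 1 − 6·34/(7·48) = 1 − 204/336 = 0.393

0.393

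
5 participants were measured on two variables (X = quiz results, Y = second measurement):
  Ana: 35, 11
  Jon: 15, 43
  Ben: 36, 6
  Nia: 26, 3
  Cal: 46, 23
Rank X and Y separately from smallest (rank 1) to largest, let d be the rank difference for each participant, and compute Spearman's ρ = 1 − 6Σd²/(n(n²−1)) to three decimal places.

Ranks of variable 1: 3, 1, 4, 2, 5
Ranks of variable 2: 3, 5, 2, 1, 4
d = r₁ − r₂: 0, -4, 2, 1, 1
d²: 0, 16, 4, 1, 1; Σd² = 22
ρ = 1 − 6·22/(5·24) = 1 − 132/120 = -0.100

-0.100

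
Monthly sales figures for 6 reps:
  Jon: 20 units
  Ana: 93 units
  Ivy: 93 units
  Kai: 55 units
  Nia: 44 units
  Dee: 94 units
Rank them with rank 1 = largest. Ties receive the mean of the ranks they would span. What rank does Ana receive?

Sorted (descending): 94, 93, 93, 55, 44, 20
The 2 values of 93 occupy positions 2–3 → average rank (2+3)/2 = 2.5.
Ana has value 93 units → rank 2.5.

2.5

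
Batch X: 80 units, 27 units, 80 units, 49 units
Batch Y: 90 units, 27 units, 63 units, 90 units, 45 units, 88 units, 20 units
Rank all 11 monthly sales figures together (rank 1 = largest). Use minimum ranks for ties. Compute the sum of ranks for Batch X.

24

Sorted (descending): 90, 90, 88, 80, 80, 63, 49, 45, 27, 27, 20
The 2 values of 90 occupy positions 1–2 → each gets rank 1.
The 2 values of 80 occupy positions 4–5 → each gets rank 4.
The 2 values of 27 occupy positions 9–10 → each gets rank 9.
Batch X values → pooled ranks: 80→4, 27→9, 80→4, 49→7
Rank sum = 4 + 9 + 4 + 7 = 24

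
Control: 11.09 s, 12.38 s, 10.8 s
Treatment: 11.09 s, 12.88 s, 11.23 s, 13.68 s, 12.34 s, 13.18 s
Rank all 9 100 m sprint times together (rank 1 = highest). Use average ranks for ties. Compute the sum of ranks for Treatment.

Sorted (descending): 13.68, 13.18, 12.88, 12.38, 12.34, 11.23, 11.09, 11.09, 10.8
The 2 values of 11.09 occupy positions 7–8 → average rank (7+8)/2 = 7.5.
Treatment values → pooled ranks: 11.09→7.5, 12.88→3, 11.23→6, 13.68→1, 12.34→5, 13.18→2
Rank sum = 7.5 + 3 + 6 + 1 + 5 + 2 = 24.5

24.5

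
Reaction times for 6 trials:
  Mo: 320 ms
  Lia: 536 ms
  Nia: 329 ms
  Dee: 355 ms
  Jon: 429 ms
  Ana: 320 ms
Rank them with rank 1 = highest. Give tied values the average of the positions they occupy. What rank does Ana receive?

Sorted (descending): 536, 429, 355, 329, 320, 320
The 2 values of 320 occupy positions 5–6 → average rank (5+6)/2 = 5.5.
Ana has value 320 ms → rank 5.5.

5.5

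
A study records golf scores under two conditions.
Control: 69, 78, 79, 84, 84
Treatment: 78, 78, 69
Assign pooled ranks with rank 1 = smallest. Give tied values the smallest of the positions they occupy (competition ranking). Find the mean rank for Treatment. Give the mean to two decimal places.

Sorted (ascending): 69, 69, 78, 78, 78, 79, 84, 84
The 2 values of 69 occupy positions 1–2 → each gets rank 1.
The 3 values of 78 occupy positions 3–5 → each gets rank 3.
The 2 values of 84 occupy positions 7–8 → each gets rank 7.
Treatment values → pooled ranks: 78→3, 78→3, 69→1
Mean rank = (3 + 3 + 1) / 3 = 2.33

2.33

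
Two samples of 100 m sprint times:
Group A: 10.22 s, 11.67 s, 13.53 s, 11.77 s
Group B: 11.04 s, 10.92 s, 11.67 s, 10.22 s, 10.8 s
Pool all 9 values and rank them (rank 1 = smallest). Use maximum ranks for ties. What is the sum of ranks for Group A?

Sorted (ascending): 10.22, 10.22, 10.8, 10.92, 11.04, 11.67, 11.67, 11.77, 13.53
The 2 values of 10.22 occupy positions 1–2 → each gets rank 2.
The 2 values of 11.67 occupy positions 6–7 → each gets rank 7.
Group A values → pooled ranks: 10.22→2, 11.67→7, 13.53→9, 11.77→8
Rank sum = 2 + 7 + 9 + 8 = 26

26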